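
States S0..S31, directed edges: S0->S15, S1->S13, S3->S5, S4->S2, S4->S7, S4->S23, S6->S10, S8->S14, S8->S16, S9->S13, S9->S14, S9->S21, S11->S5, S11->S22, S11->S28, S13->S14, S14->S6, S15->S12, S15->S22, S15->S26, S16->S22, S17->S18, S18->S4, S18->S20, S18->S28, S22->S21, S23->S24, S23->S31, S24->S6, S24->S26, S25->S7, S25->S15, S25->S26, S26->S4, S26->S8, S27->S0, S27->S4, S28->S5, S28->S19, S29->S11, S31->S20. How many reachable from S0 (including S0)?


BFS from S0:
  layer 0: {S0}
  layer 1: {S15}
  layer 2: {S12, S22, S26}
  layer 3: {S4, S8, S21}
  layer 4: {S2, S7, S14, S16, S23}
  layer 5: {S6, S24, S31}
  layer 6: {S10, S20}
Reachable set: {S0, S2, S4, S6, S7, S8, S10, S12, S14, S15, S16, S20, S21, S22, S23, S24, S26, S31}
Count = 18

18


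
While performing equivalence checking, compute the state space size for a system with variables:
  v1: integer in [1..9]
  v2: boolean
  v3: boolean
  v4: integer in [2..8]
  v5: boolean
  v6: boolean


State space = product of domain sizes of all variables.
Domain sizes:
  v1 (integer in [1..9]): 9
  v2 (boolean): 2
  v3 (boolean): 2
  v4 (integer in [2..8]): 7
  v5 (boolean): 2
  v6 (boolean): 2
Product = 9 * 2 * 2 * 7 * 2 * 2 = 1008

1008


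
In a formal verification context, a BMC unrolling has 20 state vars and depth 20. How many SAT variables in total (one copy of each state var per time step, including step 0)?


BMC unrolls to depth k, creating one copy of each state var for steps 0..k.
Step count = 20 + 1 = 21 (steps 0 through 20)
Vars per step = 20
Total = 20 * 21 = 420

420


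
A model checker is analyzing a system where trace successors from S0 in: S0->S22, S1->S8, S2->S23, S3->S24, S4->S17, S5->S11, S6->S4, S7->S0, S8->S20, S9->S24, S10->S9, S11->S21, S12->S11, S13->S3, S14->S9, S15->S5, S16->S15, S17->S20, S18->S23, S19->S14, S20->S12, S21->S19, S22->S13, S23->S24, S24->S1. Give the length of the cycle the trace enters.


Trace from S0 until a state repeats:
  S0 -> S22 -> S13 -> S3 -> S24 -> S1 -> S8 -> S20 -> S12 -> S11 -> S21 -> S19 -> S14 -> S9 -> S24
S24 first seen at step 4, revisited at step 14.
Cycle length = 14 - 4 = 10

10


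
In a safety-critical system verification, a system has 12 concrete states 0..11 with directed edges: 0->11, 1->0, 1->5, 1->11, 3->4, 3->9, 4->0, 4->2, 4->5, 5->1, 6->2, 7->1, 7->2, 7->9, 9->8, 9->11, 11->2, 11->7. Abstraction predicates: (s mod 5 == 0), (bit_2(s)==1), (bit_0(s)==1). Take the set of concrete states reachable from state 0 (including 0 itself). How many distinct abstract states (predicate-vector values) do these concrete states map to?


BFS from 0:
Concrete reachable: {0, 1, 2, 5, 7, 8, 9, 11}
Abstract via predicates (s mod 5 == 0), (bit_2(s)==1), (bit_0(s)==1):
  (0,0,0) <- {2, 8}
  (0,0,1) <- {1, 9, 11}
  (0,1,1) <- {7}
  (1,0,0) <- {0}
  (1,1,1) <- {5}
Distinct abstract states = 5

5


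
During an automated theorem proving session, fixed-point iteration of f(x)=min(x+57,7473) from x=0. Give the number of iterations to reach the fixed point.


Step 1: x=0, cap=7473, increment=57
Step 2: x grows by 57 each step until capped at 7473; fixed point is x=7473
Step 3: iterations = ceil(7473/57) = 132

132


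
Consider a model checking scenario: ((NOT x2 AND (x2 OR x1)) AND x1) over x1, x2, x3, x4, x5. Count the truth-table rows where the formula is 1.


Formula: ((NOT x2 AND (x2 OR x1)) AND x1) over 5 vars (32 rows)
Evaluate each row (x1, x2, x3, x4, x5 as bits, MSB first):
  row 0 [00000]: ((NOT 0 AND (0 OR 0)) AND 0) -> 0
  row 1 [00001]: ((NOT 0 AND (0 OR 0)) AND 0) -> 0
  row 2 [00010]: ((NOT 0 AND (0 OR 0)) AND 0) -> 0
  row 3 [00011]: ((NOT 0 AND (0 OR 0)) AND 0) -> 0
  row 4 [00100]: ((NOT 0 AND (0 OR 0)) AND 0) -> 0
  row 5 [00101]: ((NOT 0 AND (0 OR 0)) AND 0) -> 0
  row 6 [00110]: ((NOT 0 AND (0 OR 0)) AND 0) -> 0
  row 7 [00111]: ((NOT 0 AND (0 OR 0)) AND 0) -> 0
  row 8 [01000]: ((NOT 1 AND (1 OR 0)) AND 0) -> 0
  row 9 [01001]: ((NOT 1 AND (1 OR 0)) AND 0) -> 0
  row 10 [01010]: ((NOT 1 AND (1 OR 0)) AND 0) -> 0
  row 11 [01011]: ((NOT 1 AND (1 OR 0)) AND 0) -> 0
  row 12 [01100]: ((NOT 1 AND (1 OR 0)) AND 0) -> 0
  row 13 [01101]: ((NOT 1 AND (1 OR 0)) AND 0) -> 0
  row 14 [01110]: ((NOT 1 AND (1 OR 0)) AND 0) -> 0
  row 15 [01111]: ((NOT 1 AND (1 OR 0)) AND 0) -> 0
  row 16 [10000]: ((NOT 0 AND (0 OR 1)) AND 1) -> 1
  row 17 [10001]: ((NOT 0 AND (0 OR 1)) AND 1) -> 1
  row 18 [10010]: ((NOT 0 AND (0 OR 1)) AND 1) -> 1
  row 19 [10011]: ((NOT 0 AND (0 OR 1)) AND 1) -> 1
  row 20 [10100]: ((NOT 0 AND (0 OR 1)) AND 1) -> 1
  row 21 [10101]: ((NOT 0 AND (0 OR 1)) AND 1) -> 1
  row 22 [10110]: ((NOT 0 AND (0 OR 1)) AND 1) -> 1
  row 23 [10111]: ((NOT 0 AND (0 OR 1)) AND 1) -> 1
  row 24 [11000]: ((NOT 1 AND (1 OR 1)) AND 1) -> 0
  row 25 [11001]: ((NOT 1 AND (1 OR 1)) AND 1) -> 0
  row 26 [11010]: ((NOT 1 AND (1 OR 1)) AND 1) -> 0
  row 27 [11011]: ((NOT 1 AND (1 OR 1)) AND 1) -> 0
  row 28 [11100]: ((NOT 1 AND (1 OR 1)) AND 1) -> 0
  row 29 [11101]: ((NOT 1 AND (1 OR 1)) AND 1) -> 0
  row 30 [11110]: ((NOT 1 AND (1 OR 1)) AND 1) -> 0
  row 31 [11111]: ((NOT 1 AND (1 OR 1)) AND 1) -> 0
Full result column, 8 rows per line (x1,x2 fixed per line; x3,x4,x5 runs 000..111 left to right):
  rows 0-7 [x1,x2=00]: 00000000  (ones: 0)
  rows 8-15 [x1,x2=01]: 00000000  (ones: 0)
  rows 16-23 [x1,x2=10]: 11111111  (ones: 8)
  rows 24-31 [x1,x2=11]: 00000000  (ones: 0)
Count of 1-rows = 0+0+8+0 = 8

8


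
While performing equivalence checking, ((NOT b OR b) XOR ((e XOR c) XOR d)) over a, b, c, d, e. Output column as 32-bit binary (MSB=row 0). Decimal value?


Formula: ((NOT b OR b) XOR ((e XOR c) XOR d)) over a, b, c, d, e (32 rows)
Evaluate each row (bits = a,b,c,d,e, MSB first):
  row 0 [00000]: ((NOT 0 OR 0) XOR ((0 XOR 0) XOR 0)) -> 1
  row 1 [00001]: ((NOT 0 OR 0) XOR ((1 XOR 0) XOR 0)) -> 0
  row 2 [00010]: ((NOT 0 OR 0) XOR ((0 XOR 0) XOR 1)) -> 0
  row 3 [00011]: ((NOT 0 OR 0) XOR ((1 XOR 0) XOR 1)) -> 1
  row 4 [00100]: ((NOT 0 OR 0) XOR ((0 XOR 1) XOR 0)) -> 0
  row 5 [00101]: ((NOT 0 OR 0) XOR ((1 XOR 1) XOR 0)) -> 1
  row 6 [00110]: ((NOT 0 OR 0) XOR ((0 XOR 1) XOR 1)) -> 1
  row 7 [00111]: ((NOT 0 OR 0) XOR ((1 XOR 1) XOR 1)) -> 0
  row 8 [01000]: ((NOT 1 OR 1) XOR ((0 XOR 0) XOR 0)) -> 1
  row 9 [01001]: ((NOT 1 OR 1) XOR ((1 XOR 0) XOR 0)) -> 0
  row 10 [01010]: ((NOT 1 OR 1) XOR ((0 XOR 0) XOR 1)) -> 0
  row 11 [01011]: ((NOT 1 OR 1) XOR ((1 XOR 0) XOR 1)) -> 1
  row 12 [01100]: ((NOT 1 OR 1) XOR ((0 XOR 1) XOR 0)) -> 0
  row 13 [01101]: ((NOT 1 OR 1) XOR ((1 XOR 1) XOR 0)) -> 1
  row 14 [01110]: ((NOT 1 OR 1) XOR ((0 XOR 1) XOR 1)) -> 1
  row 15 [01111]: ((NOT 1 OR 1) XOR ((1 XOR 1) XOR 1)) -> 0
  row 16 [10000]: ((NOT 0 OR 0) XOR ((0 XOR 0) XOR 0)) -> 1
  row 17 [10001]: ((NOT 0 OR 0) XOR ((1 XOR 0) XOR 0)) -> 0
  row 18 [10010]: ((NOT 0 OR 0) XOR ((0 XOR 0) XOR 1)) -> 0
  row 19 [10011]: ((NOT 0 OR 0) XOR ((1 XOR 0) XOR 1)) -> 1
  row 20 [10100]: ((NOT 0 OR 0) XOR ((0 XOR 1) XOR 0)) -> 0
  row 21 [10101]: ((NOT 0 OR 0) XOR ((1 XOR 1) XOR 0)) -> 1
  row 22 [10110]: ((NOT 0 OR 0) XOR ((0 XOR 1) XOR 1)) -> 1
  row 23 [10111]: ((NOT 0 OR 0) XOR ((1 XOR 1) XOR 1)) -> 0
  row 24 [11000]: ((NOT 1 OR 1) XOR ((0 XOR 0) XOR 0)) -> 1
  row 25 [11001]: ((NOT 1 OR 1) XOR ((1 XOR 0) XOR 0)) -> 0
  row 26 [11010]: ((NOT 1 OR 1) XOR ((0 XOR 0) XOR 1)) -> 0
  row 27 [11011]: ((NOT 1 OR 1) XOR ((1 XOR 0) XOR 1)) -> 1
  row 28 [11100]: ((NOT 1 OR 1) XOR ((0 XOR 1) XOR 0)) -> 0
  row 29 [11101]: ((NOT 1 OR 1) XOR ((1 XOR 1) XOR 0)) -> 1
  row 30 [11110]: ((NOT 1 OR 1) XOR ((0 XOR 1) XOR 1)) -> 1
  row 31 [11111]: ((NOT 1 OR 1) XOR ((1 XOR 1) XOR 1)) -> 0
Full result column, 4 rows per line (a,b,c fixed per line; d,e runs 00..11 left to right):
  rows 0-3 [a,b,c=000]: 1001  = hex 9
  rows 4-7 [a,b,c=001]: 0110  = hex 6
  rows 8-11 [a,b,c=010]: 1001  = hex 9
  rows 12-15 [a,b,c=011]: 0110  = hex 6
  rows 16-19 [a,b,c=100]: 1001  = hex 9
  rows 20-23 [a,b,c=101]: 0110  = hex 6
  rows 24-27 [a,b,c=110]: 1001  = hex 9
  rows 28-31 [a,b,c=111]: 0110  = hex 6
Output column (row 0 .. row 31) = 10010110100101101001011010010110
Output column grouped in 4s = 1001 0110 1001 0110 1001 0110 1001 0110 = 0x96969696
Convert to decimal digit by digit (value = value*16 + digit):
  9 -> 9
  9*16 + 6 = 150
  150*16 + 9 = 2409
  2409*16 + 6 = 38550
  38550*16 + 9 = 616809
  616809*16 + 6 = 9868950
  9868950*16 + 9 = 157903209
  157903209*16 + 6 = 2526451350
Decimal = 2526451350

2526451350


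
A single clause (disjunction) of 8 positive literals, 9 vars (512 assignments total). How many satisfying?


Step 1: Total=2^9=512
Step 2: Unsat when all 8 false: 2^1=2
Step 3: Sat=512-2=510

510


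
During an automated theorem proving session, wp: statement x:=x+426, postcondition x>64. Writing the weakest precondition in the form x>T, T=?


Formula: wp(x:=E, P) = P[E/x] (substitute E for x in postcondition)
Step 1: Postcondition: x>64
Step 2: Substitute x+426 for x: x+426>64
Step 3: Solve for x: x > 64-426 = -362

-362


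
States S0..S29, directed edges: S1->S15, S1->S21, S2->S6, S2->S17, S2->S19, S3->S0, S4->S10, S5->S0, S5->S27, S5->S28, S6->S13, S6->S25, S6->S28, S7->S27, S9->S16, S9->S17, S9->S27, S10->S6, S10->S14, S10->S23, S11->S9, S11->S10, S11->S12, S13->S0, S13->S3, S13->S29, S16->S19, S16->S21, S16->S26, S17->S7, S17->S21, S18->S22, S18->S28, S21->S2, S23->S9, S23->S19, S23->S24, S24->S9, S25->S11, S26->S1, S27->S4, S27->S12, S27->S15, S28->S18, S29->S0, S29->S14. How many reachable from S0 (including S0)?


BFS from S0:
  layer 0: {S0}
Reachable set: {S0}
Count = 1

1


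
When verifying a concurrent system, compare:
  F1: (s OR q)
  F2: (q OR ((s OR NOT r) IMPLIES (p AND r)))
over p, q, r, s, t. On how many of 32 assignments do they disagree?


F1 = (s OR q)
F2 = (q OR ((s OR NOT r) IMPLIES (p AND r)))
Evaluate both on each of 32 rows (bits = p,q,r,s,t):
  row 0 [00000]: F1=0 F2=0 -> 0
  row 1 [00001]: F1=0 F2=0 -> 0
  row 2 [00010]: F1=1 F2=0 (differ) -> 1
  row 3 [00011]: F1=1 F2=0 (differ) -> 1
  row 4 [00100]: F1=0 F2=1 (differ) -> 1
  row 5 [00101]: F1=0 F2=1 (differ) -> 1
  row 6 [00110]: F1=1 F2=0 (differ) -> 1
  row 7 [00111]: F1=1 F2=0 (differ) -> 1
  row 8 [01000]: F1=1 F2=1 -> 0
  row 9 [01001]: F1=1 F2=1 -> 0
  row 10 [01010]: F1=1 F2=1 -> 0
  row 11 [01011]: F1=1 F2=1 -> 0
  row 12 [01100]: F1=1 F2=1 -> 0
  row 13 [01101]: F1=1 F2=1 -> 0
  row 14 [01110]: F1=1 F2=1 -> 0
  row 15 [01111]: F1=1 F2=1 -> 0
  row 16 [10000]: F1=0 F2=0 -> 0
  row 17 [10001]: F1=0 F2=0 -> 0
  row 18 [10010]: F1=1 F2=0 (differ) -> 1
  row 19 [10011]: F1=1 F2=0 (differ) -> 1
  row 20 [10100]: F1=0 F2=1 (differ) -> 1
  row 21 [10101]: F1=0 F2=1 (differ) -> 1
  row 22 [10110]: F1=1 F2=1 -> 0
  row 23 [10111]: F1=1 F2=1 -> 0
  row 24 [11000]: F1=1 F2=1 -> 0
  row 25 [11001]: F1=1 F2=1 -> 0
  row 26 [11010]: F1=1 F2=1 -> 0
  row 27 [11011]: F1=1 F2=1 -> 0
  row 28 [11100]: F1=1 F2=1 -> 0
  row 29 [11101]: F1=1 F2=1 -> 0
  row 30 [11110]: F1=1 F2=1 -> 0
  row 31 [11111]: F1=1 F2=1 -> 0
Full result column, 8 rows per line (p,q fixed per line; r,s,t runs 000..111 left to right):
  rows 0-7 [p,q=00]: 00111111  (ones: 6)
  rows 8-15 [p,q=01]: 00000000  (ones: 0)
  rows 16-23 [p,q=10]: 00111100  (ones: 4)
  rows 24-31 [p,q=11]: 00000000  (ones: 0)
Disagreements = 6+0+4+0 = 10

10


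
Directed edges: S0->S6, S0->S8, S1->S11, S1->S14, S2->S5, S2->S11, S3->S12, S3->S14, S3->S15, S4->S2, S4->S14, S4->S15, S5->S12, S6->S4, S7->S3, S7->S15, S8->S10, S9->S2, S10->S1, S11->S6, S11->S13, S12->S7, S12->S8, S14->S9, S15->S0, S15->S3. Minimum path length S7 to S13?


BFS layer-by-layer from S7:
  dist 0: {S7}
  dist 1: {S3, S15}
  dist 2: {S0, S12, S14}
  dist 3: {S6, S8, S9}
  dist 4: {S2, S4, S10}
  dist 5: {S1, S5, S11}
  dist 6: {S13}
  -> S13 reached at distance 6
Shortest path length = 6

6


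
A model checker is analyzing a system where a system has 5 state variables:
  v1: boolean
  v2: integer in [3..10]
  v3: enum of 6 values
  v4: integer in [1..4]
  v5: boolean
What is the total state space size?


State space = product of domain sizes of all variables.
Domain sizes:
  v1 (boolean): 2
  v2 (integer in [3..10]): 8
  v3 (enum of 6 values): 6
  v4 (integer in [1..4]): 4
  v5 (boolean): 2
Product = 2 * 8 * 6 * 4 * 2 = 768

768


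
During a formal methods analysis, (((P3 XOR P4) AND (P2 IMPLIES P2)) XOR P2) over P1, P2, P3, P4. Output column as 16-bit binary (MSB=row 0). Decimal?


Formula: (((P3 XOR P4) AND (P2 IMPLIES P2)) XOR P2) over P1, P2, P3, P4 (16 rows)
Evaluate each row (bits = P1,P2,P3,P4, MSB first):
  row 0 [0000]: (((0 XOR 0) AND (0 IMPLIES 0)) XOR 0) -> 0
  row 1 [0001]: (((0 XOR 1) AND (0 IMPLIES 0)) XOR 0) -> 1
  row 2 [0010]: (((1 XOR 0) AND (0 IMPLIES 0)) XOR 0) -> 1
  row 3 [0011]: (((1 XOR 1) AND (0 IMPLIES 0)) XOR 0) -> 0
  row 4 [0100]: (((0 XOR 0) AND (1 IMPLIES 1)) XOR 1) -> 1
  row 5 [0101]: (((0 XOR 1) AND (1 IMPLIES 1)) XOR 1) -> 0
  row 6 [0110]: (((1 XOR 0) AND (1 IMPLIES 1)) XOR 1) -> 0
  row 7 [0111]: (((1 XOR 1) AND (1 IMPLIES 1)) XOR 1) -> 1
  row 8 [1000]: (((0 XOR 0) AND (0 IMPLIES 0)) XOR 0) -> 0
  row 9 [1001]: (((0 XOR 1) AND (0 IMPLIES 0)) XOR 0) -> 1
  row 10 [1010]: (((1 XOR 0) AND (0 IMPLIES 0)) XOR 0) -> 1
  row 11 [1011]: (((1 XOR 1) AND (0 IMPLIES 0)) XOR 0) -> 0
  row 12 [1100]: (((0 XOR 0) AND (1 IMPLIES 1)) XOR 1) -> 1
  row 13 [1101]: (((0 XOR 1) AND (1 IMPLIES 1)) XOR 1) -> 0
  row 14 [1110]: (((1 XOR 0) AND (1 IMPLIES 1)) XOR 1) -> 0
  row 15 [1111]: (((1 XOR 1) AND (1 IMPLIES 1)) XOR 1) -> 1
Full result column, 4 rows per line (P1,P2 fixed per line; P3,P4 runs 00..11 left to right):
  rows 0-3 [P1,P2=00]: 0110  = hex 6
  rows 4-7 [P1,P2=01]: 1001  = hex 9
  rows 8-11 [P1,P2=10]: 0110  = hex 6
  rows 12-15 [P1,P2=11]: 1001  = hex 9
Output column (row 0 .. row 15) = 0110100101101001
Output column grouped in 4s = 0110 1001 0110 1001 = 0x6969
Convert to decimal digit by digit (value = value*16 + digit):
  6 -> 6
  6*16 + 9 = 105
  105*16 + 6 = 1686
  1686*16 + 9 = 26985
Decimal = 26985

26985


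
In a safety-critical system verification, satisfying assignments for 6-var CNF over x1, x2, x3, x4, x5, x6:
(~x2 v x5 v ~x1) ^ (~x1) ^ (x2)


CNF with 3 clauses over 6 vars (64 assignments).
An assignment satisfies CNF iff every clause has >=1 true literal.
Check each row (bits = x1,x2,x3,x4,x5,x6; clause T/F shown):
  row 0 [000000]: clauses=TTF -> 0
  row 1 [000001]: clauses=TTF -> 0
  row 2 [000010]: clauses=TTF -> 0
  row 3 [000011]: clauses=TTF -> 0
  row 4 [000100]: clauses=TTF -> 0
  (every remaining row is evaluated the same way; all 64 results are listed next)
Full result column, 8 rows per line (x1,x2,x3 fixed per line; x4,x5,x6 runs 000..111 left to right):
  rows 0-7 [x1,x2,x3=000]: 00000000  (ones: 0)
  rows 8-15 [x1,x2,x3=001]: 00000000  (ones: 0)
  rows 16-23 [x1,x2,x3=010]: 11111111  (ones: 8)
  rows 24-31 [x1,x2,x3=011]: 11111111  (ones: 8)
  rows 32-39 [x1,x2,x3=100]: 00000000  (ones: 0)
  rows 40-47 [x1,x2,x3=101]: 00000000  (ones: 0)
  rows 48-55 [x1,x2,x3=110]: 00000000  (ones: 0)
  rows 56-63 [x1,x2,x3=111]: 00000000  (ones: 0)
Satisfying assignments = 0+0+8+8+0+0+0+0 = 16

16


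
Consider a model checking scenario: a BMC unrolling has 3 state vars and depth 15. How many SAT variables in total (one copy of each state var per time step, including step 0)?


BMC unrolls to depth k, creating one copy of each state var for steps 0..k.
Step count = 15 + 1 = 16 (steps 0 through 15)
Vars per step = 3
Total = 3 * 16 = 48

48


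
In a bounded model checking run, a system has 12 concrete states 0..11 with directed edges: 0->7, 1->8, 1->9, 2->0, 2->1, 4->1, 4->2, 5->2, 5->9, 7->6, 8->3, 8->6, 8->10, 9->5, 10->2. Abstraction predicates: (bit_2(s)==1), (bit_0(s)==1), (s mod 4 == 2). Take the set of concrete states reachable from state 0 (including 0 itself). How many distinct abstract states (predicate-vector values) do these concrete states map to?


BFS from 0:
Concrete reachable: {0, 6, 7}
Abstract via predicates (bit_2(s)==1), (bit_0(s)==1), (s mod 4 == 2):
  (0,0,0) <- {0}
  (1,0,1) <- {6}
  (1,1,0) <- {7}
Distinct abstract states = 3

3


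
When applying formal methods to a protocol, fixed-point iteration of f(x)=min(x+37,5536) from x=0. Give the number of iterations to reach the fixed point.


Step 1: x=0, cap=5536, increment=37
Step 2: x grows by 37 each step until capped at 5536; fixed point is x=5536
Step 3: iterations = ceil(5536/37) = 150

150


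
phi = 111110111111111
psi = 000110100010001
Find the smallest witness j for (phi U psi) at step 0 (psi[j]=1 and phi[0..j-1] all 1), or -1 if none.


(phi U psi) at 0: need smallest j with psi[j]=1 and phi[i]=1 for all i in [0,j).
Scan from step 0:
  step 0: phi=1, psi=0 -> continue
  step 1: phi=1, psi=0 -> continue
  step 2: phi=1, psi=0 -> continue
  step 3: psi=1 and phi held for [0,3) -> witness found
Witness step = 3

3


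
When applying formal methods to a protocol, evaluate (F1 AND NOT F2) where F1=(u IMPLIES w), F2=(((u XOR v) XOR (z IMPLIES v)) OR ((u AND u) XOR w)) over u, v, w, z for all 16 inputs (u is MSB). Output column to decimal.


F1 = (u IMPLIES w)
F2 = (((u XOR v) XOR (z IMPLIES v)) OR ((u AND u) XOR w))
Counterexample to F1=>F2 is where F1=1 and F2=0.
Evaluate each row (bits = u,v,w,z, MSB first):
  row 0 [0000]: F1=1 F2=1 -> F1&~F2 -> 0
  row 1 [0001]: F1=1 F2=0 -> F1&~F2 -> 1
  row 2 [0010]: F1=1 F2=1 -> F1&~F2 -> 0
  row 3 [0011]: F1=1 F2=1 -> F1&~F2 -> 0
  row 4 [0100]: F1=1 F2=0 -> F1&~F2 -> 1
  row 5 [0101]: F1=1 F2=0 -> F1&~F2 -> 1
  row 6 [0110]: F1=1 F2=1 -> F1&~F2 -> 0
  row 7 [0111]: F1=1 F2=1 -> F1&~F2 -> 0
  row 8 [1000]: F1=0 F2=1 -> F1&~F2 -> 0
  row 9 [1001]: F1=0 F2=1 -> F1&~F2 -> 0
  row 10 [1010]: F1=1 F2=0 -> F1&~F2 -> 1
  row 11 [1011]: F1=1 F2=1 -> F1&~F2 -> 0
  row 12 [1100]: F1=0 F2=1 -> F1&~F2 -> 0
  row 13 [1101]: F1=0 F2=1 -> F1&~F2 -> 0
  row 14 [1110]: F1=1 F2=1 -> F1&~F2 -> 0
  row 15 [1111]: F1=1 F2=1 -> F1&~F2 -> 0
Full result column, 4 rows per line (u,v fixed per line; w,z runs 00..11 left to right):
  rows 0-3 [u,v=00]: 0100  = hex 4
  rows 4-7 [u,v=01]: 1100  = hex C
  rows 8-11 [u,v=10]: 0010  = hex 2
  rows 12-15 [u,v=11]: 0000  = hex 0
Counterexample vector (row 0 .. row 15) = 0100110000100000
Output column grouped in 4s = 0100 1100 0010 0000 = 0x4C20
Convert to decimal digit by digit (value = value*16 + digit):
  4 -> 4
  4*16 + 12 (C) = 76
  76*16 + 2 = 1218
  1218*16 + 0 = 19488
Decimal = 19488

19488


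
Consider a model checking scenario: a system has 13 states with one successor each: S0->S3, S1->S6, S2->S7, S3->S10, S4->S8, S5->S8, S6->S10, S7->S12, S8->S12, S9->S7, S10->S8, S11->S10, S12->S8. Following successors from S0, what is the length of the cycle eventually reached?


Trace from S0 until a state repeats:
  S0 -> S3 -> S10 -> S8 -> S12 -> S8
S8 first seen at step 3, revisited at step 5.
Cycle length = 5 - 3 = 2

2


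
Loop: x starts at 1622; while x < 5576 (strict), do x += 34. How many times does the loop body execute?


Step 1: x goes from 1622 toward 5576 by 34; the body runs while x<5576, so iterations = ceil((bound-start)/step)
Step 2: Distance=3954
Step 3: ceil(3954/34)=117

117


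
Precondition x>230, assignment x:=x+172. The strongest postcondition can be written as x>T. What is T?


Formula: sp(P, x:=E) = exists old_x. (x = E[old_x/x]) AND P[old_x/x] (old_x is the value of x before the assignment; eliminate old_x by solving x = E[old_x/x] for old_x)
Step 1: Precondition P: x>230, i.e. old_x > 230
Step 2: Assignment gives x = old_x + 172, so old_x = x - 172
Step 3: Substitute into P: x - 172 > 230
Step 4: Simplify: x > 230+172 = 402

402


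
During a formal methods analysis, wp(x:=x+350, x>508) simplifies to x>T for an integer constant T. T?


Formula: wp(x:=E, P) = P[E/x] (substitute E for x in postcondition)
Step 1: Postcondition: x>508
Step 2: Substitute x+350 for x: x+350>508
Step 3: Solve for x: x > 508-350 = 158

158


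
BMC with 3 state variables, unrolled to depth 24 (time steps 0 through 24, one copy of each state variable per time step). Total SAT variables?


BMC unrolls to depth k, creating one copy of each state var for steps 0..k.
Step count = 24 + 1 = 25 (steps 0 through 24)
Vars per step = 3
Total = 3 * 25 = 75

75


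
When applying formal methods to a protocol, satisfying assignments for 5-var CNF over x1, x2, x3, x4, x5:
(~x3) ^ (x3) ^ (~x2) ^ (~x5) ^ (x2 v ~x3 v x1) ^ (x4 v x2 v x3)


CNF with 6 clauses over 5 vars (32 assignments).
An assignment satisfies CNF iff every clause has >=1 true literal.
Check each row (bits = x1,x2,x3,x4,x5; clause T/F shown):
  row 0 [00000]: clauses=TFTTTF -> 0
  row 1 [00001]: clauses=TFTFTF -> 0
  row 2 [00010]: clauses=TFTTTT -> 0
  row 3 [00011]: clauses=TFTFTT -> 0
  row 4 [00100]: clauses=FTTTFT -> 0
  row 5 [00101]: clauses=FTTFFT -> 0
  row 6 [00110]: clauses=FTTTFT -> 0
  row 7 [00111]: clauses=FTTFFT -> 0
  row 8 [01000]: clauses=TFFTTT -> 0
  row 9 [01001]: clauses=TFFFTT -> 0
  row 10 [01010]: clauses=TFFTTT -> 0
  row 11 [01011]: clauses=TFFFTT -> 0
  row 12 [01100]: clauses=FTFTTT -> 0
  row 13 [01101]: clauses=FTFFTT -> 0
  row 14 [01110]: clauses=FTFTTT -> 0
  row 15 [01111]: clauses=FTFFTT -> 0
  row 16 [10000]: clauses=TFTTTF -> 0
  row 17 [10001]: clauses=TFTFTF -> 0
  row 18 [10010]: clauses=TFTTTT -> 0
  row 19 [10011]: clauses=TFTFTT -> 0
  row 20 [10100]: clauses=FTTTTT -> 0
  row 21 [10101]: clauses=FTTFTT -> 0
  row 22 [10110]: clauses=FTTTTT -> 0
  row 23 [10111]: clauses=FTTFTT -> 0
  row 24 [11000]: clauses=TFFTTT -> 0
  row 25 [11001]: clauses=TFFFTT -> 0
  row 26 [11010]: clauses=TFFTTT -> 0
  row 27 [11011]: clauses=TFFFTT -> 0
  row 28 [11100]: clauses=FTFTTT -> 0
  row 29 [11101]: clauses=FTFFTT -> 0
  row 30 [11110]: clauses=FTFTTT -> 0
  row 31 [11111]: clauses=FTFFTT -> 0
Full result column, 8 rows per line (x1,x2 fixed per line; x3,x4,x5 runs 000..111 left to right):
  rows 0-7 [x1,x2=00]: 00000000  (ones: 0)
  rows 8-15 [x1,x2=01]: 00000000  (ones: 0)
  rows 16-23 [x1,x2=10]: 00000000  (ones: 0)
  rows 24-31 [x1,x2=11]: 00000000  (ones: 0)
Satisfying assignments = 0+0+0+0 = 0

0


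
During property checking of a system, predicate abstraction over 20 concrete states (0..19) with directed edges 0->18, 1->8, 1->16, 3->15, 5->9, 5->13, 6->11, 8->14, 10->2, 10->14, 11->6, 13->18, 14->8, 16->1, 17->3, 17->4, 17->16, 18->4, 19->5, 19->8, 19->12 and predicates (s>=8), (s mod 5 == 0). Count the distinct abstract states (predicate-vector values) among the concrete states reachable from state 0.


BFS from 0:
Concrete reachable: {0, 4, 18}
Abstract via predicates (s>=8), (s mod 5 == 0):
  (0,0) <- {4}
  (0,1) <- {0}
  (1,0) <- {18}
Distinct abstract states = 3

3


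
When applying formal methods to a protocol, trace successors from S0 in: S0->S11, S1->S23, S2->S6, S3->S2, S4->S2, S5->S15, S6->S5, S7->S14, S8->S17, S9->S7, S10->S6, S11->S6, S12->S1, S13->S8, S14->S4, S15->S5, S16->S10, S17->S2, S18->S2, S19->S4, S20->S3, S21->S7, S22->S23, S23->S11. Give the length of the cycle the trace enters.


Trace from S0 until a state repeats:
  S0 -> S11 -> S6 -> S5 -> S15 -> S5
S5 first seen at step 3, revisited at step 5.
Cycle length = 5 - 3 = 2

2


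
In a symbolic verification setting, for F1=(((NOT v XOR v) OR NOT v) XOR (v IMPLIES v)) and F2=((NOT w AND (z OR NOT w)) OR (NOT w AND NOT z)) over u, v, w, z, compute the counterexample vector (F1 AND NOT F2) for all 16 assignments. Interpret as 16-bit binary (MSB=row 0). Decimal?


F1 = (((NOT v XOR v) OR NOT v) XOR (v IMPLIES v))
F2 = ((NOT w AND (z OR NOT w)) OR (NOT w AND NOT z))
Counterexample to F1=>F2 is where F1=1 and F2=0.
Evaluate each row (bits = u,v,w,z, MSB first):
  row 0 [0000]: F1=0 F2=1 -> F1&~F2 -> 0
  row 1 [0001]: F1=0 F2=1 -> F1&~F2 -> 0
  row 2 [0010]: F1=0 F2=0 -> F1&~F2 -> 0
  row 3 [0011]: F1=0 F2=0 -> F1&~F2 -> 0
  row 4 [0100]: F1=0 F2=1 -> F1&~F2 -> 0
  row 5 [0101]: F1=0 F2=1 -> F1&~F2 -> 0
  row 6 [0110]: F1=0 F2=0 -> F1&~F2 -> 0
  row 7 [0111]: F1=0 F2=0 -> F1&~F2 -> 0
  row 8 [1000]: F1=0 F2=1 -> F1&~F2 -> 0
  row 9 [1001]: F1=0 F2=1 -> F1&~F2 -> 0
  row 10 [1010]: F1=0 F2=0 -> F1&~F2 -> 0
  row 11 [1011]: F1=0 F2=0 -> F1&~F2 -> 0
  row 12 [1100]: F1=0 F2=1 -> F1&~F2 -> 0
  row 13 [1101]: F1=0 F2=1 -> F1&~F2 -> 0
  row 14 [1110]: F1=0 F2=0 -> F1&~F2 -> 0
  row 15 [1111]: F1=0 F2=0 -> F1&~F2 -> 0
Full result column, 4 rows per line (u,v fixed per line; w,z runs 00..11 left to right):
  rows 0-3 [u,v=00]: 0000  = hex 0
  rows 4-7 [u,v=01]: 0000  = hex 0
  rows 8-11 [u,v=10]: 0000  = hex 0
  rows 12-15 [u,v=11]: 0000  = hex 0
Counterexample vector (row 0 .. row 15) = 0000000000000000
Output column grouped in 4s = 0000 0000 0000 0000 = 0x0000
Convert to decimal digit by digit (value = value*16 + digit):
  0 -> 0
  0*16 + 0 = 0
  0*16 + 0 = 0
  0*16 + 0 = 0
Decimal = 0

0


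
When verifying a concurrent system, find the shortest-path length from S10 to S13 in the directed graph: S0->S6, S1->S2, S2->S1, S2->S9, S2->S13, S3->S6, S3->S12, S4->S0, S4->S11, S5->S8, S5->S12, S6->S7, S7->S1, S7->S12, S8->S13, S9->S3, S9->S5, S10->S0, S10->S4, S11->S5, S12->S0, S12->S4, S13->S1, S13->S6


BFS layer-by-layer from S10:
  dist 0: {S10}
  dist 1: {S0, S4}
  dist 2: {S6, S11}
  dist 3: {S5, S7}
  dist 4: {S1, S8, S12}
  dist 5: {S2, S13}
  -> S13 reached at distance 5
Shortest path length = 5

5


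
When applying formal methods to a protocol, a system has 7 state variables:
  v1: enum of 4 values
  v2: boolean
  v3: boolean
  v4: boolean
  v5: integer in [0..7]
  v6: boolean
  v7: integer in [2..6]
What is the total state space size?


State space = product of domain sizes of all variables.
Domain sizes:
  v1 (enum of 4 values): 4
  v2 (boolean): 2
  v3 (boolean): 2
  v4 (boolean): 2
  v5 (integer in [0..7]): 8
  v6 (boolean): 2
  v7 (integer in [2..6]): 5
Product = 4 * 2 * 2 * 2 * 8 * 2 * 5 = 2560

2560


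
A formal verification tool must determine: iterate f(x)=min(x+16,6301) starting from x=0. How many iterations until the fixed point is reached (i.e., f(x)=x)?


Step 1: x=0, cap=6301, increment=16
Step 2: x grows by 16 each step until capped at 6301; fixed point is x=6301
Step 3: iterations = ceil(6301/16) = 394

394


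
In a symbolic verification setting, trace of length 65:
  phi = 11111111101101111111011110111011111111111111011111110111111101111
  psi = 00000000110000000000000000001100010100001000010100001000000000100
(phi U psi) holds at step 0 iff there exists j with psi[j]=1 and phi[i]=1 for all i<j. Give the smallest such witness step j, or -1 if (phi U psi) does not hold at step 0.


(phi U psi) at 0: need smallest j with psi[j]=1 and phi[i]=1 for all i in [0,j).
Scan from step 0:
  step 0: phi=1, psi=0 -> continue
  step 1: phi=1, psi=0 -> continue
  step 2: phi=1, psi=0 -> continue
  step 3: phi=1, psi=0 -> continue
  step 8: psi=1 and phi held for [0,8) -> witness found
Witness step = 8

8


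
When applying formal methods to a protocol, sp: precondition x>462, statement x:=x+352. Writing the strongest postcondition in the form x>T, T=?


Formula: sp(P, x:=E) = exists old_x. (x = E[old_x/x]) AND P[old_x/x] (old_x is the value of x before the assignment; eliminate old_x by solving x = E[old_x/x] for old_x)
Step 1: Precondition P: x>462, i.e. old_x > 462
Step 2: Assignment gives x = old_x + 352, so old_x = x - 352
Step 3: Substitute into P: x - 352 > 462
Step 4: Simplify: x > 462+352 = 814

814


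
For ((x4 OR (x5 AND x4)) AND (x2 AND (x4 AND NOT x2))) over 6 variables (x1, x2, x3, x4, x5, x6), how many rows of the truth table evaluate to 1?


Formula: ((x4 OR (x5 AND x4)) AND (x2 AND (x4 AND NOT x2))) over 6 vars (64 rows)
Evaluate each row (x1, x2, x3, x4, x5, x6 as bits, MSB first):
  row 0 [000000]: ((0 OR (0 AND 0)) AND (0 AND (0 AND NOT 0))) -> 0
  row 1 [000001]: ((0 OR (0 AND 0)) AND (0 AND (0 AND NOT 0))) -> 0
  row 2 [000010]: ((0 OR (1 AND 0)) AND (0 AND (0 AND NOT 0))) -> 0
  row 3 [000011]: ((0 OR (1 AND 0)) AND (0 AND (0 AND NOT 0))) -> 0
  row 4 [000100]: ((1 OR (0 AND 1)) AND (0 AND (1 AND NOT 0))) -> 0
  (every remaining row is evaluated the same way; all 64 results are listed next)
Full result column, 8 rows per line (x1,x2,x3 fixed per line; x4,x5,x6 runs 000..111 left to right):
  rows 0-7 [x1,x2,x3=000]: 00000000  (ones: 0)
  rows 8-15 [x1,x2,x3=001]: 00000000  (ones: 0)
  rows 16-23 [x1,x2,x3=010]: 00000000  (ones: 0)
  rows 24-31 [x1,x2,x3=011]: 00000000  (ones: 0)
  rows 32-39 [x1,x2,x3=100]: 00000000  (ones: 0)
  rows 40-47 [x1,x2,x3=101]: 00000000  (ones: 0)
  rows 48-55 [x1,x2,x3=110]: 00000000  (ones: 0)
  rows 56-63 [x1,x2,x3=111]: 00000000  (ones: 0)
Count of 1-rows = 0+0+0+0+0+0+0+0 = 0

0


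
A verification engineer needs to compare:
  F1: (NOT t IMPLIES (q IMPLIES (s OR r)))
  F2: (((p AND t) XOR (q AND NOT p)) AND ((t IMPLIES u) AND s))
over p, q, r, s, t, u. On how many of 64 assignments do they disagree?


F1 = (NOT t IMPLIES (q IMPLIES (s OR r)))
F2 = (((p AND t) XOR (q AND NOT p)) AND ((t IMPLIES u) AND s))
Evaluate both on each of 64 rows (bits = p,q,r,s,t,u):
  row 0 [000000]: F1=1 F2=0 (differ) -> 1
  row 1 [000001]: F1=1 F2=0 (differ) -> 1
  row 2 [000010]: F1=1 F2=0 (differ) -> 1
  row 3 [000011]: F1=1 F2=0 (differ) -> 1
  row 4 [000100]: F1=1 F2=0 (differ) -> 1
  (every remaining row is evaluated the same way; all 64 results are listed next)
Full result column, 8 rows per line (p,q,r fixed per line; s,t,u runs 000..111 left to right):
  rows 0-7 [p,q,r=000]: 11111111  (ones: 8)
  rows 8-15 [p,q,r=001]: 11111111  (ones: 8)
  rows 16-23 [p,q,r=010]: 00110010  (ones: 3)
  rows 24-31 [p,q,r=011]: 11110010  (ones: 5)
  rows 32-39 [p,q,r=100]: 11111110  (ones: 7)
  rows 40-47 [p,q,r=101]: 11111110  (ones: 7)
  rows 48-55 [p,q,r=110]: 00111110  (ones: 5)
  rows 56-63 [p,q,r=111]: 11111110  (ones: 7)
Disagreements = 8+8+3+5+7+7+5+7 = 50

50


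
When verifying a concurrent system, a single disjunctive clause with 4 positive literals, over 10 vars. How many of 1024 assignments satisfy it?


Step 1: Total=2^10=1024
Step 2: Unsat when all 4 false: 2^6=64
Step 3: Sat=1024-64=960

960


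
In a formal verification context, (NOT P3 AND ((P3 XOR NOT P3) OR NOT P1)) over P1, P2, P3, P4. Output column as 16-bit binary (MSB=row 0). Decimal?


Formula: (NOT P3 AND ((P3 XOR NOT P3) OR NOT P1)) over P1, P2, P3, P4 (16 rows)
Evaluate each row (bits = P1,P2,P3,P4, MSB first):
  row 0 [0000]: (NOT 0 AND ((0 XOR NOT 0) OR NOT 0)) -> 1
  row 1 [0001]: (NOT 0 AND ((0 XOR NOT 0) OR NOT 0)) -> 1
  row 2 [0010]: (NOT 1 AND ((1 XOR NOT 1) OR NOT 0)) -> 0
  row 3 [0011]: (NOT 1 AND ((1 XOR NOT 1) OR NOT 0)) -> 0
  row 4 [0100]: (NOT 0 AND ((0 XOR NOT 0) OR NOT 0)) -> 1
  row 5 [0101]: (NOT 0 AND ((0 XOR NOT 0) OR NOT 0)) -> 1
  row 6 [0110]: (NOT 1 AND ((1 XOR NOT 1) OR NOT 0)) -> 0
  row 7 [0111]: (NOT 1 AND ((1 XOR NOT 1) OR NOT 0)) -> 0
  row 8 [1000]: (NOT 0 AND ((0 XOR NOT 0) OR NOT 1)) -> 1
  row 9 [1001]: (NOT 0 AND ((0 XOR NOT 0) OR NOT 1)) -> 1
  row 10 [1010]: (NOT 1 AND ((1 XOR NOT 1) OR NOT 1)) -> 0
  row 11 [1011]: (NOT 1 AND ((1 XOR NOT 1) OR NOT 1)) -> 0
  row 12 [1100]: (NOT 0 AND ((0 XOR NOT 0) OR NOT 1)) -> 1
  row 13 [1101]: (NOT 0 AND ((0 XOR NOT 0) OR NOT 1)) -> 1
  row 14 [1110]: (NOT 1 AND ((1 XOR NOT 1) OR NOT 1)) -> 0
  row 15 [1111]: (NOT 1 AND ((1 XOR NOT 1) OR NOT 1)) -> 0
Full result column, 4 rows per line (P1,P2 fixed per line; P3,P4 runs 00..11 left to right):
  rows 0-3 [P1,P2=00]: 1100  = hex C
  rows 4-7 [P1,P2=01]: 1100  = hex C
  rows 8-11 [P1,P2=10]: 1100  = hex C
  rows 12-15 [P1,P2=11]: 1100  = hex C
Output column (row 0 .. row 15) = 1100110011001100
Output column grouped in 4s = 1100 1100 1100 1100 = 0xCCCC
Convert to decimal digit by digit (value = value*16 + digit):
  C -> 12
  12*16 + 12 (C) = 204
  204*16 + 12 (C) = 3276
  3276*16 + 12 (C) = 52428
Decimal = 52428

52428


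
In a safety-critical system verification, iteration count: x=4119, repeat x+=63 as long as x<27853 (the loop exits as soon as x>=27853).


Step 1: x goes from 4119 toward 27853 by 63; the body runs while x<27853, so iterations = ceil((bound-start)/step)
Step 2: Distance=23734
Step 3: ceil(23734/63)=377

377


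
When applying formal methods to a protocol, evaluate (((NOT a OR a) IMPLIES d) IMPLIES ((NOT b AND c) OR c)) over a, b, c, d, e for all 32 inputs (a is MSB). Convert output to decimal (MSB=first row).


Formula: (((NOT a OR a) IMPLIES d) IMPLIES ((NOT b AND c) OR c)) over a, b, c, d, e (32 rows)
Evaluate each row (bits = a,b,c,d,e, MSB first):
  row 0 [00000]: (((NOT 0 OR 0) IMPLIES 0) IMPLIES ((NOT 0 AND 0) OR 0)) -> 1
  row 1 [00001]: (((NOT 0 OR 0) IMPLIES 0) IMPLIES ((NOT 0 AND 0) OR 0)) -> 1
  row 2 [00010]: (((NOT 0 OR 0) IMPLIES 1) IMPLIES ((NOT 0 AND 0) OR 0)) -> 0
  row 3 [00011]: (((NOT 0 OR 0) IMPLIES 1) IMPLIES ((NOT 0 AND 0) OR 0)) -> 0
  row 4 [00100]: (((NOT 0 OR 0) IMPLIES 0) IMPLIES ((NOT 0 AND 1) OR 1)) -> 1
  row 5 [00101]: (((NOT 0 OR 0) IMPLIES 0) IMPLIES ((NOT 0 AND 1) OR 1)) -> 1
  row 6 [00110]: (((NOT 0 OR 0) IMPLIES 1) IMPLIES ((NOT 0 AND 1) OR 1)) -> 1
  row 7 [00111]: (((NOT 0 OR 0) IMPLIES 1) IMPLIES ((NOT 0 AND 1) OR 1)) -> 1
  row 8 [01000]: (((NOT 0 OR 0) IMPLIES 0) IMPLIES ((NOT 1 AND 0) OR 0)) -> 1
  row 9 [01001]: (((NOT 0 OR 0) IMPLIES 0) IMPLIES ((NOT 1 AND 0) OR 0)) -> 1
  row 10 [01010]: (((NOT 0 OR 0) IMPLIES 1) IMPLIES ((NOT 1 AND 0) OR 0)) -> 0
  row 11 [01011]: (((NOT 0 OR 0) IMPLIES 1) IMPLIES ((NOT 1 AND 0) OR 0)) -> 0
  row 12 [01100]: (((NOT 0 OR 0) IMPLIES 0) IMPLIES ((NOT 1 AND 1) OR 1)) -> 1
  row 13 [01101]: (((NOT 0 OR 0) IMPLIES 0) IMPLIES ((NOT 1 AND 1) OR 1)) -> 1
  row 14 [01110]: (((NOT 0 OR 0) IMPLIES 1) IMPLIES ((NOT 1 AND 1) OR 1)) -> 1
  row 15 [01111]: (((NOT 0 OR 0) IMPLIES 1) IMPLIES ((NOT 1 AND 1) OR 1)) -> 1
  row 16 [10000]: (((NOT 1 OR 1) IMPLIES 0) IMPLIES ((NOT 0 AND 0) OR 0)) -> 1
  row 17 [10001]: (((NOT 1 OR 1) IMPLIES 0) IMPLIES ((NOT 0 AND 0) OR 0)) -> 1
  row 18 [10010]: (((NOT 1 OR 1) IMPLIES 1) IMPLIES ((NOT 0 AND 0) OR 0)) -> 0
  row 19 [10011]: (((NOT 1 OR 1) IMPLIES 1) IMPLIES ((NOT 0 AND 0) OR 0)) -> 0
  row 20 [10100]: (((NOT 1 OR 1) IMPLIES 0) IMPLIES ((NOT 0 AND 1) OR 1)) -> 1
  row 21 [10101]: (((NOT 1 OR 1) IMPLIES 0) IMPLIES ((NOT 0 AND 1) OR 1)) -> 1
  row 22 [10110]: (((NOT 1 OR 1) IMPLIES 1) IMPLIES ((NOT 0 AND 1) OR 1)) -> 1
  row 23 [10111]: (((NOT 1 OR 1) IMPLIES 1) IMPLIES ((NOT 0 AND 1) OR 1)) -> 1
  row 24 [11000]: (((NOT 1 OR 1) IMPLIES 0) IMPLIES ((NOT 1 AND 0) OR 0)) -> 1
  row 25 [11001]: (((NOT 1 OR 1) IMPLIES 0) IMPLIES ((NOT 1 AND 0) OR 0)) -> 1
  row 26 [11010]: (((NOT 1 OR 1) IMPLIES 1) IMPLIES ((NOT 1 AND 0) OR 0)) -> 0
  row 27 [11011]: (((NOT 1 OR 1) IMPLIES 1) IMPLIES ((NOT 1 AND 0) OR 0)) -> 0
  row 28 [11100]: (((NOT 1 OR 1) IMPLIES 0) IMPLIES ((NOT 1 AND 1) OR 1)) -> 1
  row 29 [11101]: (((NOT 1 OR 1) IMPLIES 0) IMPLIES ((NOT 1 AND 1) OR 1)) -> 1
  row 30 [11110]: (((NOT 1 OR 1) IMPLIES 1) IMPLIES ((NOT 1 AND 1) OR 1)) -> 1
  row 31 [11111]: (((NOT 1 OR 1) IMPLIES 1) IMPLIES ((NOT 1 AND 1) OR 1)) -> 1
Full result column, 4 rows per line (a,b,c fixed per line; d,e runs 00..11 left to right):
  rows 0-3 [a,b,c=000]: 1100  = hex C
  rows 4-7 [a,b,c=001]: 1111  = hex F
  rows 8-11 [a,b,c=010]: 1100  = hex C
  rows 12-15 [a,b,c=011]: 1111  = hex F
  rows 16-19 [a,b,c=100]: 1100  = hex C
  rows 20-23 [a,b,c=101]: 1111  = hex F
  rows 24-27 [a,b,c=110]: 1100  = hex C
  rows 28-31 [a,b,c=111]: 1111  = hex F
Output column (row 0 .. row 31) = 11001111110011111100111111001111
Output column grouped in 4s = 1100 1111 1100 1111 1100 1111 1100 1111 = 0xCFCFCFCF
Convert to decimal digit by digit (value = value*16 + digit):
  C -> 12
  12*16 + 15 (F) = 207
  207*16 + 12 (C) = 3324
  3324*16 + 15 (F) = 53199
  53199*16 + 12 (C) = 851196
  851196*16 + 15 (F) = 13619151
  13619151*16 + 12 (C) = 217906428
  217906428*16 + 15 (F) = 3486502863
Decimal = 3486502863

3486502863


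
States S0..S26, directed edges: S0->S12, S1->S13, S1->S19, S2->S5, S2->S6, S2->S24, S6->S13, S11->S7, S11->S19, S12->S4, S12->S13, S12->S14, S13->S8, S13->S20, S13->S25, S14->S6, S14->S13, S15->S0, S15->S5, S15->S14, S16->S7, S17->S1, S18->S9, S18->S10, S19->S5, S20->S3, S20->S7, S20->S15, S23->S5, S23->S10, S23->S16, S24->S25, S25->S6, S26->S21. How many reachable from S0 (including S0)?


BFS from S0:
  layer 0: {S0}
  layer 1: {S12}
  layer 2: {S4, S13, S14}
  layer 3: {S6, S8, S20, S25}
  layer 4: {S3, S7, S15}
  layer 5: {S5}
Reachable set: {S0, S3, S4, S5, S6, S7, S8, S12, S13, S14, S15, S20, S25}
Count = 13

13


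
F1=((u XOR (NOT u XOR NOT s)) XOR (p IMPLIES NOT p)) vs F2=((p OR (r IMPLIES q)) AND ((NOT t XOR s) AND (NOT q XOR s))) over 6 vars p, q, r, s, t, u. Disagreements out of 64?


F1 = ((u XOR (NOT u XOR NOT s)) XOR (p IMPLIES NOT p))
F2 = ((p OR (r IMPLIES q)) AND ((NOT t XOR s) AND (NOT q XOR s)))
Evaluate both on each of 64 rows (bits = p,q,r,s,t,u):
  row 0 [000000]: F1=1 F2=1 -> 0
  row 1 [000001]: F1=1 F2=1 -> 0
  row 2 [000010]: F1=1 F2=0 (differ) -> 1
  row 3 [000011]: F1=1 F2=0 (differ) -> 1
  row 4 [000100]: F1=0 F2=0 -> 0
  (every remaining row is evaluated the same way; all 64 results are listed next)
Full result column, 8 rows per line (p,q,r fixed per line; s,t,u runs 000..111 left to right):
  rows 0-7 [p,q,r=000]: 00110000  (ones: 2)
  rows 8-15 [p,q,r=001]: 11110000  (ones: 4)
  rows 16-23 [p,q,r=010]: 11110011  (ones: 6)
  rows 24-31 [p,q,r=011]: 11110011  (ones: 6)
  rows 32-39 [p,q,r=100]: 11001111  (ones: 6)
  rows 40-47 [p,q,r=101]: 11001111  (ones: 6)
  rows 48-55 [p,q,r=110]: 00001100  (ones: 2)
  rows 56-63 [p,q,r=111]: 00001100  (ones: 2)
Disagreements = 2+4+6+6+6+6+2+2 = 34

34


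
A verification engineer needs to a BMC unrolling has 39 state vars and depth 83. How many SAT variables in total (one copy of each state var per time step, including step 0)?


BMC unrolls to depth k, creating one copy of each state var for steps 0..k.
Step count = 83 + 1 = 84 (steps 0 through 83)
Vars per step = 39
Total = 39 * 84 = 3276

3276


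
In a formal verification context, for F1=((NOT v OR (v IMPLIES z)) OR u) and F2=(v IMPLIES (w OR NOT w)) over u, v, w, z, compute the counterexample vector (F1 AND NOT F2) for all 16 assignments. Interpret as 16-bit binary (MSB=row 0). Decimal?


F1 = ((NOT v OR (v IMPLIES z)) OR u)
F2 = (v IMPLIES (w OR NOT w))
Counterexample to F1=>F2 is where F1=1 and F2=0.
Evaluate each row (bits = u,v,w,z, MSB first):
  row 0 [0000]: F1=1 F2=1 -> F1&~F2 -> 0
  row 1 [0001]: F1=1 F2=1 -> F1&~F2 -> 0
  row 2 [0010]: F1=1 F2=1 -> F1&~F2 -> 0
  row 3 [0011]: F1=1 F2=1 -> F1&~F2 -> 0
  row 4 [0100]: F1=0 F2=1 -> F1&~F2 -> 0
  row 5 [0101]: F1=1 F2=1 -> F1&~F2 -> 0
  row 6 [0110]: F1=0 F2=1 -> F1&~F2 -> 0
  row 7 [0111]: F1=1 F2=1 -> F1&~F2 -> 0
  row 8 [1000]: F1=1 F2=1 -> F1&~F2 -> 0
  row 9 [1001]: F1=1 F2=1 -> F1&~F2 -> 0
  row 10 [1010]: F1=1 F2=1 -> F1&~F2 -> 0
  row 11 [1011]: F1=1 F2=1 -> F1&~F2 -> 0
  row 12 [1100]: F1=1 F2=1 -> F1&~F2 -> 0
  row 13 [1101]: F1=1 F2=1 -> F1&~F2 -> 0
  row 14 [1110]: F1=1 F2=1 -> F1&~F2 -> 0
  row 15 [1111]: F1=1 F2=1 -> F1&~F2 -> 0
Full result column, 4 rows per line (u,v fixed per line; w,z runs 00..11 left to right):
  rows 0-3 [u,v=00]: 0000  = hex 0
  rows 4-7 [u,v=01]: 0000  = hex 0
  rows 8-11 [u,v=10]: 0000  = hex 0
  rows 12-15 [u,v=11]: 0000  = hex 0
Counterexample vector (row 0 .. row 15) = 0000000000000000
Output column grouped in 4s = 0000 0000 0000 0000 = 0x0000
Convert to decimal digit by digit (value = value*16 + digit):
  0 -> 0
  0*16 + 0 = 0
  0*16 + 0 = 0
  0*16 + 0 = 0
Decimal = 0

0


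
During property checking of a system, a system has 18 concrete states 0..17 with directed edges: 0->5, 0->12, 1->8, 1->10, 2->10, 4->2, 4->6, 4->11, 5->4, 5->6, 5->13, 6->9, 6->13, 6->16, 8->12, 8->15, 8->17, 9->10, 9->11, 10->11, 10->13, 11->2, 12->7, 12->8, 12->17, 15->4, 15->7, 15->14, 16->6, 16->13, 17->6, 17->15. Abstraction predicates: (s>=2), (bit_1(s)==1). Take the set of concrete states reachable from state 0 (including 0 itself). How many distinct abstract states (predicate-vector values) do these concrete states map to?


BFS from 0:
Concrete reachable: {0, 2, 4, 5, 6, 7, 8, 9, 10, 11, 12, 13, 14, 15, 16, 17}
Abstract via predicates (s>=2), (bit_1(s)==1):
  (0,0) <- {0}
  (1,0) <- {4, 5, 8, 9, 12, 13, 16, 17}
  (1,1) <- {2, 6, 7, 10, 11, 14, 15}
Distinct abstract states = 3

3


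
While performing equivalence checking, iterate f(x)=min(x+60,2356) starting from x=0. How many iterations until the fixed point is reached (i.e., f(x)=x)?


Step 1: x=0, cap=2356, increment=60
Step 2: x grows by 60 each step until capped at 2356; fixed point is x=2356
Step 3: iterations = ceil(2356/60) = 40

40
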